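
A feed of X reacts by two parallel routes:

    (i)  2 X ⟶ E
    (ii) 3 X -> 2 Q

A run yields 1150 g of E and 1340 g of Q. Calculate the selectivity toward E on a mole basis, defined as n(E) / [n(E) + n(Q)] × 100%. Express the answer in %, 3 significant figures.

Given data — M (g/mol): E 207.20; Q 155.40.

n(E) = 1150 / 207.20 = 5.550 mol
n(Q) = 1340 / 155.40 = 8.623 mol
selectivity = 5.550/(5.550+8.623) × 100 = 39.16 %

39.2 %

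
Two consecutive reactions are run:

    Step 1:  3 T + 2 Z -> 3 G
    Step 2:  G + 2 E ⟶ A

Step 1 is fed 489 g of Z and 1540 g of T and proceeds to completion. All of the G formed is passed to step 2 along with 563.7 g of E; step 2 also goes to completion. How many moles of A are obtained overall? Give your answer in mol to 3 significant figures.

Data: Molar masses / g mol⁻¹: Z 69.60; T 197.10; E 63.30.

4.45 mol

Step 1:
n(Z) = 489.0 / 69.60 = 7.026 mol
n(T) = 1540 / 197.10 = 7.813 mol
n/ν for Z = 7.026/2 = 3.513
n/ν for T = 7.813/3 = 2.604
Smallest n/ν is T → limiting reagent.
n(G) produced = (3/3) × 7.813 = 7.813 mol
Step 2:
n(G) available = 7.813 mol
n(E) = 563.7 / 63.30 = 8.905 mol
n/ν for G = 7.813/1 = 7.813
n/ν for E = 8.905/2 = 4.453
Smallest n/ν is E → limiting reagent.
n(A) = (1/2) × 8.905 = 4.453 mol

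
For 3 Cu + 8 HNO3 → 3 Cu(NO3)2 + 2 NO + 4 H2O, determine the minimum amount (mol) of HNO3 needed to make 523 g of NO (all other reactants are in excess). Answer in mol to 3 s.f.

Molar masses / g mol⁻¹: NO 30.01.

n(NO) = 523 / 30.01 = 17.43 mol
n(HNO3) = (8/2) × 17.43 = 69.72 mol

69.7 mol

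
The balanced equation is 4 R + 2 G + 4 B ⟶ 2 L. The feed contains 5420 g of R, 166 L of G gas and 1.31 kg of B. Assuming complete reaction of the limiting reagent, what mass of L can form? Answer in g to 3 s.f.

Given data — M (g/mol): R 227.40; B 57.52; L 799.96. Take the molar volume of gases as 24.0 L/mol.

5530 g

n(R) = 5420 / 227.40 = 23.83 mol
n(G) = 166.0 / 24.0 = 6.917 mol
n(B) = 1.310×1000 / 57.52 = 22.77 mol
n/ν for R = 23.83/4 = 5.958
n/ν for G = 6.917/2 = 3.459
n/ν for B = 22.77/4 = 5.693
Smallest n/ν is G → limiting reagent.
n(L) = (2/2) × 6.917 = 6.917 mol
mass = 6.917 × 799.96 = 5533 g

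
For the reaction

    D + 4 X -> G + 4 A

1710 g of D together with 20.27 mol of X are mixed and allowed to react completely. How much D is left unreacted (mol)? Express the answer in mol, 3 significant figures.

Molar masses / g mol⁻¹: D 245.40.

n(D) = 1710 / 245.40 = 6.968 mol
n(X) = 20.27 mol
n/ν → D: 6.968, X: 5.068; X is limiting.
D consumed = (1/4) × 20.27 = 5.068 mol
D remaining = 6.968 − 5.068 = 1.900 mol

1.90 mol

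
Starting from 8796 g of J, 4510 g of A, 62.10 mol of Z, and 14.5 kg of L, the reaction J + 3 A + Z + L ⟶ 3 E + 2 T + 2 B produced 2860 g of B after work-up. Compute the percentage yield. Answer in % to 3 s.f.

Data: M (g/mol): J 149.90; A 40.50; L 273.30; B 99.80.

38.6 %

n(J) = 8796 / 149.90 = 58.68 mol
n(A) = 4510 / 40.50 = 111.4 mol
n(Z) = 62.10 mol
n(L) = 14.50×1000 / 273.30 = 53.06 mol
n/ν for J = 58.68/1 = 58.68
n/ν for A = 111.4/3 = 37.13
n/ν for Z = 62.10/1 = 62.10
n/ν for L = 53.06/1 = 53.06
Smallest n/ν is A → limiting reagent.
theoretical n(B) = (2/3) × 111.4 = 74.27 mol → 7412 g
% yield = 2860 / 7412 × 100 = 38.59 %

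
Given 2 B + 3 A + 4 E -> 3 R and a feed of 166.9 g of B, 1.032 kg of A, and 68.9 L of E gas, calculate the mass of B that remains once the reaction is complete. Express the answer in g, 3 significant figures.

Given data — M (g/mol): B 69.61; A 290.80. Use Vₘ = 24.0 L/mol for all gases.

n(B) = 166.9 / 69.61 = 2.398 mol
n(A) = 1.032×1000 / 290.80 = 3.549 mol
n(E) = 68.90 / 24.0 = 2.871 mol
n/ν for B = 2.398/2 = 1.199
n/ν for A = 3.549/3 = 1.183
n/ν for E = 2.871/4 = 0.7178
Smallest n/ν is E → limiting reagent.
B consumed = (2/4) × 2.871 = 1.436 mol
B remaining = 2.398 − 1.436 = 0.9620 mol
mass = 0.9620 × 69.61 = 66.96 g

67.0 g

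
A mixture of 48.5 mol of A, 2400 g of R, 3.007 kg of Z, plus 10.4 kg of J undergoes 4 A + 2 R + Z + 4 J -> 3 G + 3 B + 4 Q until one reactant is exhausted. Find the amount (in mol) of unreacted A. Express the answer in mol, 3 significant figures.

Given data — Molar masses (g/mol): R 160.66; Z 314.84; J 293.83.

n(A) = 48.50 mol
n(R) = 2400 / 160.66 = 14.94 mol
n(Z) = 3.007×1000 / 314.84 = 9.551 mol
n(J) = 10.40×1000 / 293.83 = 35.39 mol
n/ν for A = 48.50/4 = 12.13
n/ν for R = 14.94/2 = 7.470
n/ν for Z = 9.551/1 = 9.551
n/ν for J = 35.39/4 = 8.848
Smallest n/ν is R → limiting reagent.
A consumed = (4/2) × 14.94 = 29.88 mol
A remaining = 48.50 − 29.88 = 18.62 mol

18.6 mol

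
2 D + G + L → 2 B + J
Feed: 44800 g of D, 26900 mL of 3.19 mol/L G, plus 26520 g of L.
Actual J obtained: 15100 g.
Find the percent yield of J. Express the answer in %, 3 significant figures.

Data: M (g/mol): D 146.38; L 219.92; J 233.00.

75.5 %

n(D) = 44800 / 146.38 = 306.1 mol
n(G) = 3.19 × 26900/1000 = 85.81 mol
n(L) = 26520 / 219.92 = 120.6 mol
n/ν for D = 306.1/2 = 153.1
n/ν for G = 85.81/1 = 85.81
n/ν for L = 120.6/1 = 120.6
Smallest n/ν is G → limiting reagent.
theoretical n(J) = (1/1) × 85.81 = 85.81 mol → 19990 g
% yield = 15100 / 19990 × 100 = 75.54 %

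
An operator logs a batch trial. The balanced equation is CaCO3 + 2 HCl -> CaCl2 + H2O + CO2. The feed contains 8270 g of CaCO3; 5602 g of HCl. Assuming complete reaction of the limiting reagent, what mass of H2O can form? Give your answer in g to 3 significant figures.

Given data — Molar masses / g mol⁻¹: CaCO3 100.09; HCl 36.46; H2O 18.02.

n(CaCO3) = 8270 / 100.09 = 82.63 mol
n(HCl) = 5602 / 36.46 = 153.6 mol
n/ν for CaCO3 = 82.63/1 = 82.63
n/ν for HCl = 153.6/2 = 76.80
Smallest n/ν is HCl → limiting reagent.
n(H2O) = (1/2) × 153.6 = 76.80 mol
mass = 76.80 × 18.02 = 1384 g

1380 g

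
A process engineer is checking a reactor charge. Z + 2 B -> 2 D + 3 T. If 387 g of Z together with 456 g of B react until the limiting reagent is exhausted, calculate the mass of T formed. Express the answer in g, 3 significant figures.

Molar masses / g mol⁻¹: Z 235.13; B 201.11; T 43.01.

146 g

n(Z) = 387.0 / 235.13 = 1.646 mol
n(B) = 456.0 / 201.11 = 2.267 mol
n/ν for Z = 1.646/1 = 1.646
n/ν for B = 2.267/2 = 1.134
Smallest n/ν is B → limiting reagent.
n(T) = (3/2) × 2.267 = 3.401 mol
mass = 3.401 × 43.01 = 146.3 g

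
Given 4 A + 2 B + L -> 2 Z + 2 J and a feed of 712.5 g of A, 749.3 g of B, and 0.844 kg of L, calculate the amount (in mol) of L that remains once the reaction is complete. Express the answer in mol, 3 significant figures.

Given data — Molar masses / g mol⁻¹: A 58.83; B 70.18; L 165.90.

n(A) = 712.5 / 58.83 = 12.11 mol
n(B) = 749.3 / 70.18 = 10.68 mol
n(L) = 0.8440×1000 / 165.90 = 5.087 mol
n/ν → A: 3.028, B: 5.340, L: 5.087; A is limiting.
L consumed = (1/4) × 12.11 = 3.028 mol
L remaining = 5.087 − 3.028 = 2.059 mol

2.06 mol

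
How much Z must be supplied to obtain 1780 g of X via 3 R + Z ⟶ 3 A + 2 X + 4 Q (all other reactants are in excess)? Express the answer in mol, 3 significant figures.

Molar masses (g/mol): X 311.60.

2.86 mol

n(X) = 1780 / 311.60 = 5.712 mol
n(Z) = (1/2) × 5.712 = 2.856 mol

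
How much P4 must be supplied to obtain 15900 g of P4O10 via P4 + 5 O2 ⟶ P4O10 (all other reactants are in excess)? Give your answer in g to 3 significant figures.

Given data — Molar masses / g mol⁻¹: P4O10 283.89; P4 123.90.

6940 g

n(P4O10) = 15900 / 283.89 = 56.01 mol
n(P4) = (1/1) × 56.01 = 56.01 mol
mass = 56.01 × 123.90 = 6940 g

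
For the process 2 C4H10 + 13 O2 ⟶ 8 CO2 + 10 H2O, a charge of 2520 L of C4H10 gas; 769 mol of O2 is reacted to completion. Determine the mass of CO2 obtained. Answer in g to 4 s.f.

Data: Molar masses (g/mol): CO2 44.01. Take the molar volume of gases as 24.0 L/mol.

n(C4H10) = 2520 / 24.0 = 105.0 mol
n(O2) = 769.0 mol
n/ν → C4H10: 52.50, O2: 59.15; C4H10 is limiting.
n(CO2) = (8/2) × 105.0 = 420.0 mol
mass = 420.0 × 44.01 = 18480 g

18480 g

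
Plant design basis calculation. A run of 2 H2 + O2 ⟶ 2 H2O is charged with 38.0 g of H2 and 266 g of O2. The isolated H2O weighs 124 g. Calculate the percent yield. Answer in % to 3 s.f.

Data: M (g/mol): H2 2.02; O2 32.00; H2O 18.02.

n(H2) = 38.00 / 2.02 = 18.81 mol
n(O2) = 266.0 / 32.00 = 8.313 mol
n/ν for H2 = 18.81/2 = 9.405
n/ν for O2 = 8.313/1 = 8.313
Smallest n/ν is O2 → limiting reagent.
theoretical n(H2O) = (2/1) × 8.313 = 16.63 mol → 299.7 g
% yield = 124 / 299.7 × 100 = 41.37 %

41.4 %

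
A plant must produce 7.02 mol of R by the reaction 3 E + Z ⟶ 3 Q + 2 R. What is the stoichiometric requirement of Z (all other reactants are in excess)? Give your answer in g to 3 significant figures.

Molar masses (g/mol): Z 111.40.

391 g

n(R) = 7.020 mol
n(Z) = (1/2) × 7.020 = 3.510 mol
mass = 3.510 × 111.40 = 391.0 g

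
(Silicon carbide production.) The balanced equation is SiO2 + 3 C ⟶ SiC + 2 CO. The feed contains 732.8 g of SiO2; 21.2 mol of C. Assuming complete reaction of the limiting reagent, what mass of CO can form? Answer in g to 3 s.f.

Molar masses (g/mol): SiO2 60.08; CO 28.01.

n(SiO2) = 732.8 / 60.08 = 12.20 mol
n(C) = 21.20 mol
n/ν for SiO2 = 12.20/1 = 12.20
n/ν for C = 21.20/3 = 7.067
Smallest n/ν is C → limiting reagent.
n(CO) = (2/3) × 21.20 = 14.13 mol
mass = 14.13 × 28.01 = 395.8 g

396 g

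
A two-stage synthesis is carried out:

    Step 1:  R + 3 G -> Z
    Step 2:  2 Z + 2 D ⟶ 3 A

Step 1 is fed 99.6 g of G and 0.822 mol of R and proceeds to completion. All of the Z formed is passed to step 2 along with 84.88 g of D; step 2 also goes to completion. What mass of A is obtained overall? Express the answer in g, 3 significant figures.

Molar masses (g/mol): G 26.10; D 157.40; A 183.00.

148 g

Step 1:
n(G) = 99.60 / 26.10 = 3.816 mol
n(R) = 0.8220 mol
n/ν for G = 3.816/3 = 1.272
n/ν for R = 0.8220/1 = 0.8220
Smallest n/ν is R → limiting reagent.
n(Z) produced = (1/1) × 0.8220 = 0.8220 mol
Step 2:
n(Z) available = 0.8220 mol
n(D) = 84.88 / 157.40 = 0.5393 mol
n/ν for Z = 0.8220/2 = 0.4110
n/ν for D = 0.5393/2 = 0.2697
Smallest n/ν is D → limiting reagent.
n(A) = (3/2) × 0.5393 = 0.8090 mol
mass = 0.8090 × 183.00 = 148.0 g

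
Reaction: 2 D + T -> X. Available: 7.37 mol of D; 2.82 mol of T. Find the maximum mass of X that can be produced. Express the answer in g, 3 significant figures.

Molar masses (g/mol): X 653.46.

n(D) = 7.370 mol
n(T) = 2.820 mol
n/ν for D = 7.370/2 = 3.685
n/ν for T = 2.820/1 = 2.820
Smallest n/ν is T → limiting reagent.
n(X) = (1/1) × 2.820 = 2.820 mol
mass = 2.820 × 653.46 = 1843 g

1840 g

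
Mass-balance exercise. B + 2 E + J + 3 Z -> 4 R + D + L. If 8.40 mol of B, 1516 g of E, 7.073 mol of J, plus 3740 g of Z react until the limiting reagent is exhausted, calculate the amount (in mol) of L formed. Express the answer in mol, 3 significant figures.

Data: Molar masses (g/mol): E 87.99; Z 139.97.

7.07 mol

n(B) = 8.400 mol
n(E) = 1516 / 87.99 = 17.23 mol
n(J) = 7.073 mol
n(Z) = 3740 / 139.97 = 26.72 mol
n/ν for B = 8.400/1 = 8.400
n/ν for E = 17.23/2 = 8.615
n/ν for J = 7.073/1 = 7.073
n/ν for Z = 26.72/3 = 8.907
Smallest n/ν is J → limiting reagent.
n(L) = (1/1) × 7.073 = 7.073 mol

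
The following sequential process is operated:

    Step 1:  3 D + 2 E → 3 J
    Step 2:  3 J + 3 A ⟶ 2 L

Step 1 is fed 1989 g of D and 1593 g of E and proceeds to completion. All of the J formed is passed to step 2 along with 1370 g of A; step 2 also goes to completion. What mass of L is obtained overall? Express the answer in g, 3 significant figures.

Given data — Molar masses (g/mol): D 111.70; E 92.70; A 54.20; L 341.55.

Step 1:
n(D) = 1989 / 111.70 = 17.81 mol
n(E) = 1593 / 92.70 = 17.18 mol
n/ν for D = 17.81/3 = 5.937
n/ν for E = 17.18/2 = 8.590
Smallest n/ν is D → limiting reagent.
n(J) produced = (3/3) × 17.81 = 17.81 mol
Step 2:
n(J) available = 17.81 mol
n(A) = 1370 / 54.20 = 25.28 mol
n/ν for J = 17.81/3 = 5.937
n/ν for A = 25.28/3 = 8.427
Smallest n/ν is J → limiting reagent.
n(L) = (2/3) × 17.81 = 11.87 mol
mass = 11.87 × 341.55 = 4054 g

4050 g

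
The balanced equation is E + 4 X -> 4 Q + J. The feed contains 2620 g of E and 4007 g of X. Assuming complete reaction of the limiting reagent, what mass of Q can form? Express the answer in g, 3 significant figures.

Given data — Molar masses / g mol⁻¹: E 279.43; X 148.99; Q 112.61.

n(E) = 2620 / 279.43 = 9.376 mol
n(X) = 4007 / 148.99 = 26.89 mol
n/ν for E = 9.376/1 = 9.376
n/ν for X = 26.89/4 = 6.723
Smallest n/ν is X → limiting reagent.
n(Q) = (4/4) × 26.89 = 26.89 mol
mass = 26.89 × 112.61 = 3028 g

3030 g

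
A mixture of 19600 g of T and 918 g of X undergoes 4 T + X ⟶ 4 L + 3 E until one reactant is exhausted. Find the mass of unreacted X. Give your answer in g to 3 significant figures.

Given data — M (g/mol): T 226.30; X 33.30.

197 g

n(T) = 19600 / 226.30 = 86.61 mol
n(X) = 918.0 / 33.30 = 27.57 mol
n/ν for T = 86.61/4 = 21.65
n/ν for X = 27.57/1 = 27.57
Smallest n/ν is T → limiting reagent.
X consumed = (1/4) × 86.61 = 21.65 mol
X remaining = 27.57 − 21.65 = 5.920 mol
mass = 5.920 × 33.30 = 197.1 g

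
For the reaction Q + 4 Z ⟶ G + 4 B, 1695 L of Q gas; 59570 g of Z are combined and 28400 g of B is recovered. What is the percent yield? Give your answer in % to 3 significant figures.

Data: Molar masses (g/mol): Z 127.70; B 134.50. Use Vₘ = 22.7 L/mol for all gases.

70.7 %

n(Q) = 1695 / 22.7 = 74.67 mol
n(Z) = 59570 / 127.70 = 466.5 mol
n/ν for Q = 74.67/1 = 74.67
n/ν for Z = 466.5/4 = 116.6
Smallest n/ν is Q → limiting reagent.
theoretical n(B) = (4/1) × 74.67 = 298.7 mol → 40180 g
% yield = 28400 / 40180 × 100 = 70.68 %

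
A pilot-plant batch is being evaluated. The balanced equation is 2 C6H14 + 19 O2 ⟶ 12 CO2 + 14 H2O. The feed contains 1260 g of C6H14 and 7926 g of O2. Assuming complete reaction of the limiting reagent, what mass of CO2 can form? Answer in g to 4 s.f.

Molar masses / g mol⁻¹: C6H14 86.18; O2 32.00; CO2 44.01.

3861 g

n(C6H14) = 1260 / 86.18 = 14.62 mol
n(O2) = 7926 / 32.00 = 247.7 mol
n/ν → C6H14: 7.310, O2: 13.04; C6H14 is limiting.
n(CO2) = (12/2) × 14.62 = 87.72 mol
mass = 87.72 × 44.01 = 3861 g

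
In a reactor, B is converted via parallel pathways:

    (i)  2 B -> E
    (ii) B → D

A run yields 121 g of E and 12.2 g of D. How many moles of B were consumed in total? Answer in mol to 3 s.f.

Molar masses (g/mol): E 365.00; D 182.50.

n(E) = 121 / 365.00 = 0.3315 mol
n(D) = 12.2 / 182.50 = 0.06685 mol
n(B) via (i) = (2/1)×0.3315 = 0.6630 mol
n(B) via (ii) = (1/1)×0.06685 = 0.06685 mol
total n(B) = 0.6630 + 0.06685 = 0.7299 mol

0.730 mol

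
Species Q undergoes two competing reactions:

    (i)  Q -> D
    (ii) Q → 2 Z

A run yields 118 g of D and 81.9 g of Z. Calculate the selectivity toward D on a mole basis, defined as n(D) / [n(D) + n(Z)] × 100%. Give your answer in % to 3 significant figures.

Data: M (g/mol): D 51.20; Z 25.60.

n(D) = 118 / 51.20 = 2.305 mol
n(Z) = 81.9 / 25.60 = 3.199 mol
selectivity = 2.305/(2.305+3.199) × 100 = 41.88 %

41.9 %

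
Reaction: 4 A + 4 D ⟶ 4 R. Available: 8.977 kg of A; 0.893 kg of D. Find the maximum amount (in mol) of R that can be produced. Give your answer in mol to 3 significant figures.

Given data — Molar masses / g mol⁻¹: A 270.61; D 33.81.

n(A) = 8.977×1000 / 270.61 = 33.17 mol
n(D) = 0.8930×1000 / 33.81 = 26.41 mol
n/ν for A = 33.17/4 = 8.293
n/ν for D = 26.41/4 = 6.603
Smallest n/ν is D → limiting reagent.
n(R) = (4/4) × 26.41 = 26.41 mol

26.4 mol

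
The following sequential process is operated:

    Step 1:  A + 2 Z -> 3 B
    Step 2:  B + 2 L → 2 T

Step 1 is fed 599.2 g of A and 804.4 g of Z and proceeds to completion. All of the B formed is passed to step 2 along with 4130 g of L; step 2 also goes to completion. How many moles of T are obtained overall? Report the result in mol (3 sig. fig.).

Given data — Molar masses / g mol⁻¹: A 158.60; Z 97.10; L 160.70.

22.7 mol

Step 1:
n(A) = 599.2 / 158.60 = 3.778 mol
n(Z) = 804.4 / 97.10 = 8.284 mol
n/ν for A = 3.778/1 = 3.778
n/ν for Z = 8.284/2 = 4.142
Smallest n/ν is A → limiting reagent.
n(B) produced = (3/1) × 3.778 = 11.33 mol
Step 2:
n(B) available = 11.33 mol
n(L) = 4130 / 160.70 = 25.70 mol
n/ν for B = 11.33/1 = 11.33
n/ν for L = 25.70/2 = 12.85
Smallest n/ν is B → limiting reagent.
n(T) = (2/1) × 11.33 = 22.66 mol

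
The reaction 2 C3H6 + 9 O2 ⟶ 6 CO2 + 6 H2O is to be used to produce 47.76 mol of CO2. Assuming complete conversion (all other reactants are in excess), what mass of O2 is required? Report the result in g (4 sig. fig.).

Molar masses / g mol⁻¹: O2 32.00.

2292 g

n(CO2) = 47.76 mol
n(O2) = (9/6) × 47.76 = 71.64 mol
mass = 71.64 × 32.00 = 2292 g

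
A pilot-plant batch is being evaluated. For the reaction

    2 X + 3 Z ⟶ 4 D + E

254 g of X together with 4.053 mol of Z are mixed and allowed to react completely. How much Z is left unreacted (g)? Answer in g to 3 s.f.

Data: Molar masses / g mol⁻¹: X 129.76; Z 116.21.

n(X) = 254.0 / 129.76 = 1.957 mol
n(Z) = 4.053 mol
n/ν for X = 1.957/2 = 0.9785
n/ν for Z = 4.053/3 = 1.351
Smallest n/ν is X → limiting reagent.
Z consumed = (3/2) × 1.957 = 2.936 mol
Z remaining = 4.053 − 2.936 = 1.117 mol
mass = 1.117 × 116.21 = 129.8 g

130 g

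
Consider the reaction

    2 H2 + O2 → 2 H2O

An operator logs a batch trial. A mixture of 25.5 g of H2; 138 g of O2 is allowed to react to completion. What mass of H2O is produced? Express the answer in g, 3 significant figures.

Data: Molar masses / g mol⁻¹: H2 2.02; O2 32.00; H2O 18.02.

155 g

n(H2) = 25.50 / 2.02 = 12.62 mol
n(O2) = 138.0 / 32.00 = 4.313 mol
n/ν for H2 = 12.62/2 = 6.310
n/ν for O2 = 4.313/1 = 4.313
Smallest n/ν is O2 → limiting reagent.
n(H2O) = (2/1) × 4.313 = 8.626 mol
mass = 8.626 × 18.02 = 155.4 g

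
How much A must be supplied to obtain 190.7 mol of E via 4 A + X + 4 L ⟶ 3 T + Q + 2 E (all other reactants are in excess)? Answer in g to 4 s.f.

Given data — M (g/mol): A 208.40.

79480 g

n(E) = 190.7 mol
n(A) = (4/2) × 190.7 = 381.4 mol
mass = 381.4 × 208.40 = 79480 g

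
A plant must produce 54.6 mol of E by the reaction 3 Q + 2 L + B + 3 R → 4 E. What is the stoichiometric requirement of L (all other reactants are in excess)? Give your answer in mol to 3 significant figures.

n(E) = 54.60 mol
n(L) = (2/4) × 54.60 = 27.30 mol

27.3 mol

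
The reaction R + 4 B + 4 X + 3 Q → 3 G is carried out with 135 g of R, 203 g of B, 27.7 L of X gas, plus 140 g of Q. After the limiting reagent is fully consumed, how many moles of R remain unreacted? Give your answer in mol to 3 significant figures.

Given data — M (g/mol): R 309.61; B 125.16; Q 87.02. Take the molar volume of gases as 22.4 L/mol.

0.127 mol

n(R) = 135.0 / 309.61 = 0.4360 mol
n(B) = 203.0 / 125.16 = 1.622 mol
n(X) = 27.70 / 22.4 = 1.237 mol
n(Q) = 140.0 / 87.02 = 1.609 mol
n/ν for R = 0.4360/1 = 0.4360
n/ν for B = 1.622/4 = 0.4055
n/ν for X = 1.237/4 = 0.3093
n/ν for Q = 1.609/3 = 0.5363
Smallest n/ν is X → limiting reagent.
R consumed = (1/4) × 1.237 = 0.3093 mol
R remaining = 0.4360 − 0.3093 = 0.1267 mol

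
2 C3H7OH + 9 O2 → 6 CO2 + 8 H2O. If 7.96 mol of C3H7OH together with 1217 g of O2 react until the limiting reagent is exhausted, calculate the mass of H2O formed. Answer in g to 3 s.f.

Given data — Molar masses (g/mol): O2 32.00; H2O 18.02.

n(C3H7OH) = 7.960 mol
n(O2) = 1217 / 32.00 = 38.03 mol
n/ν → C3H7OH: 3.980, O2: 4.226; C3H7OH is limiting.
n(H2O) = (8/2) × 7.960 = 31.84 mol
mass = 31.84 × 18.02 = 573.8 g

574 g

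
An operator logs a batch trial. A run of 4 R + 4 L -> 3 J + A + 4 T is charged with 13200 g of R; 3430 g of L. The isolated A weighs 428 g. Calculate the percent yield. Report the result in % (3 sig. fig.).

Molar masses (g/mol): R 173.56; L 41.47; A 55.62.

n(R) = 13200 / 173.56 = 76.05 mol
n(L) = 3430 / 41.47 = 82.71 mol
n/ν for R = 76.05/4 = 19.01
n/ν for L = 82.71/4 = 20.68
Smallest n/ν is R → limiting reagent.
theoretical n(A) = (1/4) × 76.05 = 19.01 mol → 1057 g
% yield = 428 / 1057 × 100 = 40.49 %

40.5 %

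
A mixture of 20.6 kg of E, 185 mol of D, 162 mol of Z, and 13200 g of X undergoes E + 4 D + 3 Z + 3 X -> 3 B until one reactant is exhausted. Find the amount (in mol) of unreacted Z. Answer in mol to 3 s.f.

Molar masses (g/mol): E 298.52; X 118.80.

50.9 mol

n(E) = 20.60×1000 / 298.52 = 69.01 mol
n(D) = 185.0 mol
n(Z) = 162.0 mol
n(X) = 13200 / 118.80 = 111.1 mol
n/ν → E: 69.01, D: 46.25, Z: 54.00, X: 37.03; X is limiting.
Z consumed = (3/3) × 111.1 = 111.1 mol
Z remaining = 162.0 − 111.1 = 50.90 mol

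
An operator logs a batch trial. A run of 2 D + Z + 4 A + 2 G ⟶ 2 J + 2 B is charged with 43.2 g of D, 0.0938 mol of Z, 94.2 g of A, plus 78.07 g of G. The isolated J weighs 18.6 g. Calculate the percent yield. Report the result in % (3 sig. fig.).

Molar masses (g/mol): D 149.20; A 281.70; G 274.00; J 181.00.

61.5 %

n(D) = 43.20 / 149.20 = 0.2895 mol
n(Z) = 0.09380 mol
n(A) = 94.20 / 281.70 = 0.3344 mol
n(G) = 78.07 / 274.00 = 0.2849 mol
n/ν → D: 0.1448, Z: 0.09380, A: 0.08360, G: 0.1425; A is limiting.
theoretical n(J) = (2/4) × 0.3344 = 0.1672 mol → 30.26 g
% yield = 18.6 / 30.26 × 100 = 61.47 %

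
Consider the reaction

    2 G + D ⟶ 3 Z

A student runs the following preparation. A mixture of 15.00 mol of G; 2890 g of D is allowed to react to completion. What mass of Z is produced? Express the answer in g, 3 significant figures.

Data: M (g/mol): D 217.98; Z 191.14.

4300 g

n(G) = 15.00 mol
n(D) = 2890 / 217.98 = 13.26 mol
n/ν for G = 15.00/2 = 7.500
n/ν for D = 13.26/1 = 13.26
Smallest n/ν is G → limiting reagent.
n(Z) = (3/2) × 15.00 = 22.50 mol
mass = 22.50 × 191.14 = 4301 g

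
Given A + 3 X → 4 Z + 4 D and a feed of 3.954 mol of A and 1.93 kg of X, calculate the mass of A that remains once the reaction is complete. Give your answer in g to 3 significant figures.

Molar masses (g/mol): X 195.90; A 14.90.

n(A) = 3.954 mol
n(X) = 1.930×1000 / 195.90 = 9.852 mol
n/ν → A: 3.954, X: 3.284; X is limiting.
A consumed = (1/3) × 9.852 = 3.284 mol
A remaining = 3.954 − 3.284 = 0.6700 mol
mass = 0.6700 × 14.90 = 9.983 g

9.98 g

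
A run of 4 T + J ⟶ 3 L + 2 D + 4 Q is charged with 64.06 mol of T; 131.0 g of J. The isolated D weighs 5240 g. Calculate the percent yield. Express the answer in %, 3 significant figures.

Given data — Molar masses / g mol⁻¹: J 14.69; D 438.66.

67.0 %

n(T) = 64.06 mol
n(J) = 131.0 / 14.69 = 8.918 mol
n/ν for T = 64.06/4 = 16.02
n/ν for J = 8.918/1 = 8.918
Smallest n/ν is J → limiting reagent.
theoretical n(D) = (2/1) × 8.918 = 17.84 mol → 7826 g
% yield = 5240 / 7826 × 100 = 66.96 %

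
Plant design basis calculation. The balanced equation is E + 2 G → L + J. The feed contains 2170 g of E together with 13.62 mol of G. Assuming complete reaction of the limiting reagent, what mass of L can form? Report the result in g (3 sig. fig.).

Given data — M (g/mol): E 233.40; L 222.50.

1520 g

n(E) = 2170 / 233.40 = 9.297 mol
n(G) = 13.62 mol
n/ν for E = 9.297/1 = 9.297
n/ν for G = 13.62/2 = 6.810
Smallest n/ν is G → limiting reagent.
n(L) = (1/2) × 13.62 = 6.810 mol
mass = 6.810 × 222.50 = 1515 g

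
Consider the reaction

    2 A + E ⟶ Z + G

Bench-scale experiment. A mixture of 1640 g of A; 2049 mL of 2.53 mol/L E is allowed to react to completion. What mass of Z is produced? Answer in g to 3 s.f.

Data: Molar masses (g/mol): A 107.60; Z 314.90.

1630 g

n(A) = 1640 / 107.60 = 15.24 mol
n(E) = 2.53 × 2049/1000 = 5.184 mol
n/ν for A = 15.24/2 = 7.620
n/ν for E = 5.184/1 = 5.184
Smallest n/ν is E → limiting reagent.
n(Z) = (1/1) × 5.184 = 5.184 mol
mass = 5.184 × 314.90 = 1632 g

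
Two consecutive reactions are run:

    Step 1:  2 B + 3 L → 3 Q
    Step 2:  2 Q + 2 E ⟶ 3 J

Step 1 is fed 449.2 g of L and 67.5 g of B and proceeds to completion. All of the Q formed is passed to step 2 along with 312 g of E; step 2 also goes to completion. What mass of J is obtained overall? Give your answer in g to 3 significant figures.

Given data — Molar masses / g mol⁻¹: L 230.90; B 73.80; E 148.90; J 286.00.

Step 1:
n(L) = 449.2 / 230.90 = 1.945 mol
n(B) = 67.50 / 73.80 = 0.9146 mol
n/ν for L = 1.945/3 = 0.6483
n/ν for B = 0.9146/2 = 0.4573
Smallest n/ν is B → limiting reagent.
n(Q) produced = (3/2) × 0.9146 = 1.372 mol
Step 2:
n(Q) available = 1.372 mol
n(E) = 312.0 / 148.90 = 2.095 mol
n/ν for Q = 1.372/2 = 0.6860
n/ν for E = 2.095/2 = 1.048
Smallest n/ν is Q → limiting reagent.
n(J) = (3/2) × 1.372 = 2.058 mol
mass = 2.058 × 286.00 = 588.6 g

589 g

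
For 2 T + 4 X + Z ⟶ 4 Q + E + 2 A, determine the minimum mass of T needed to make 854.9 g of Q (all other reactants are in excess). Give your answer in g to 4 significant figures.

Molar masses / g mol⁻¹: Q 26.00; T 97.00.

1595 g

n(Q) = 854.9 / 26.00 = 32.88 mol
n(T) = (2/4) × 32.88 = 16.44 mol
mass = 16.44 × 97.00 = 1595 g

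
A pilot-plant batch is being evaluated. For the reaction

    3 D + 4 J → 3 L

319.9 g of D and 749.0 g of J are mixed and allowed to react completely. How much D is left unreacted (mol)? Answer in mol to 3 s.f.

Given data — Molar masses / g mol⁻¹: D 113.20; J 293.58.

0.913 mol

n(D) = 319.9 / 113.20 = 2.826 mol
n(J) = 749.0 / 293.58 = 2.551 mol
n/ν for D = 2.826/3 = 0.9420
n/ν for J = 2.551/4 = 0.6378
Smallest n/ν is J → limiting reagent.
D consumed = (3/4) × 2.551 = 1.913 mol
D remaining = 2.826 − 1.913 = 0.9130 mol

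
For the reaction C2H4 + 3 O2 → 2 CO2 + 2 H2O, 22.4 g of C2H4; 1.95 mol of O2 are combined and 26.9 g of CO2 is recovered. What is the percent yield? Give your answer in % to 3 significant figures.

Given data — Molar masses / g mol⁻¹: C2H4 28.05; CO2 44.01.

n(C2H4) = 22.40 / 28.05 = 0.7986 mol
n(O2) = 1.950 mol
n/ν for C2H4 = 0.7986/1 = 0.7986
n/ν for O2 = 1.950/3 = 0.6500
Smallest n/ν is O2 → limiting reagent.
theoretical n(CO2) = (2/3) × 1.950 = 1.300 mol → 57.21 g
% yield = 26.9 / 57.21 × 100 = 47.02 %

47.0 %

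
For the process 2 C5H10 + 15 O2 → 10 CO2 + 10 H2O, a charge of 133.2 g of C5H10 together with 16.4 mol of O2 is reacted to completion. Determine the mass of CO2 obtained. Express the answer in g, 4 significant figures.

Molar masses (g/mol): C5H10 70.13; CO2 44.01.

417.9 g

n(C5H10) = 133.2 / 70.13 = 1.899 mol
n(O2) = 16.40 mol
n/ν for C5H10 = 1.899/2 = 0.9495
n/ν for O2 = 16.40/15 = 1.093
Smallest n/ν is C5H10 → limiting reagent.
n(CO2) = (10/2) × 1.899 = 9.495 mol
mass = 9.495 × 44.01 = 417.9 g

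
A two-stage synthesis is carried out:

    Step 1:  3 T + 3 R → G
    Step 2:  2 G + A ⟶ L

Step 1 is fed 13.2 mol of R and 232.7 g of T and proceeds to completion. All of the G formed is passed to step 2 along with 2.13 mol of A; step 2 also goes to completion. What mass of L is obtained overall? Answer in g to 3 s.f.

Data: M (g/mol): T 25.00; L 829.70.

Step 1:
n(R) = 13.20 mol
n(T) = 232.7 / 25.00 = 9.308 mol
n/ν → R: 4.400, T: 3.103; T is limiting.
n(G) produced = (1/3) × 9.308 = 3.103 mol
Step 2:
n(G) available = 3.103 mol
n(A) = 2.130 mol
n/ν → G: 1.552, A: 2.130; G is limiting.
n(L) = (1/2) × 3.103 = 1.552 mol
mass = 1.552 × 829.70 = 1288 g

1290 g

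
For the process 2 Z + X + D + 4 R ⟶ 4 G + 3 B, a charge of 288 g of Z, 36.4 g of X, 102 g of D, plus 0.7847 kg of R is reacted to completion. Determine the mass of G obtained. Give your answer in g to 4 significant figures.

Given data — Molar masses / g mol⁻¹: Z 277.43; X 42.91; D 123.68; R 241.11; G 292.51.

607.3 g

n(Z) = 288.0 / 277.43 = 1.038 mol
n(X) = 36.40 / 42.91 = 0.8483 mol
n(D) = 102.0 / 123.68 = 0.8247 mol
n(R) = 0.7847×1000 / 241.11 = 3.255 mol
n/ν for Z = 1.038/2 = 0.5190
n/ν for X = 0.8483/1 = 0.8483
n/ν for D = 0.8247/1 = 0.8247
n/ν for R = 3.255/4 = 0.8138
Smallest n/ν is Z → limiting reagent.
n(G) = (4/2) × 1.038 = 2.076 mol
mass = 2.076 × 292.51 = 607.3 g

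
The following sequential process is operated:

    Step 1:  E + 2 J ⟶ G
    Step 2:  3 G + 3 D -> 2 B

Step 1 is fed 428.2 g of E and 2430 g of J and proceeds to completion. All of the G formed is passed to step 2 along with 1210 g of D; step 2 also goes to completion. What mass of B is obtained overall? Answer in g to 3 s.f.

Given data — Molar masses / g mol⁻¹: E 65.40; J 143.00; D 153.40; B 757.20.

3310 g

Step 1:
n(E) = 428.2 / 65.40 = 6.547 mol
n(J) = 2430 / 143.00 = 16.99 mol
n/ν → E: 6.547, J: 8.495; E is limiting.
n(G) produced = (1/1) × 6.547 = 6.547 mol
Step 2:
n(G) available = 6.547 mol
n(D) = 1210 / 153.40 = 7.888 mol
n/ν → G: 2.182, D: 2.629; G is limiting.
n(B) = (2/3) × 6.547 = 4.365 mol
mass = 4.365 × 757.20 = 3305 g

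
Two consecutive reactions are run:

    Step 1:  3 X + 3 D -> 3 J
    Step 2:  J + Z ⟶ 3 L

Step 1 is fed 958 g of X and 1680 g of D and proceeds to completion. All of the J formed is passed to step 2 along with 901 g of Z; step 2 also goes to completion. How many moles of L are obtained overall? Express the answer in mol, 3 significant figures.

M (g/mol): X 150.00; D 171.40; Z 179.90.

15.0 mol

Step 1:
n(X) = 958.0 / 150.00 = 6.387 mol
n(D) = 1680 / 171.40 = 9.802 mol
n/ν for X = 6.387/3 = 2.129
n/ν for D = 9.802/3 = 3.267
Smallest n/ν is X → limiting reagent.
n(J) produced = (3/3) × 6.387 = 6.387 mol
Step 2:
n(J) available = 6.387 mol
n(Z) = 901.0 / 179.90 = 5.008 mol
n/ν for J = 6.387/1 = 6.387
n/ν for Z = 5.008/1 = 5.008
Smallest n/ν is Z → limiting reagent.
n(L) = (3/1) × 5.008 = 15.02 mol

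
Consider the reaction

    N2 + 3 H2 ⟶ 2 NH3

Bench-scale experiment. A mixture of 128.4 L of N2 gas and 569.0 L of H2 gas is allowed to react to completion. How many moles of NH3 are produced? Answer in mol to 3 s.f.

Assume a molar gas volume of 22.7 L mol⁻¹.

n(N2) = 128.4 / 22.7 = 5.656 mol
n(H2) = 569.0 / 22.7 = 25.07 mol
n/ν → N2: 5.656, H2: 8.357; N2 is limiting.
n(NH3) = (2/1) × 5.656 = 11.31 mol

11.3 mol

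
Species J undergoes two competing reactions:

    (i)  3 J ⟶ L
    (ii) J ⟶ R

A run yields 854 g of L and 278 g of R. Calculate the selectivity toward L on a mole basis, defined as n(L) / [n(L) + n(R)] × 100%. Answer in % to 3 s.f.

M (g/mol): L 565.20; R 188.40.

n(L) = 854 / 565.20 = 1.511 mol
n(R) = 278 / 188.40 = 1.476 mol
selectivity = 1.511/(1.511+1.476) × 100 = 50.59 %

50.6 %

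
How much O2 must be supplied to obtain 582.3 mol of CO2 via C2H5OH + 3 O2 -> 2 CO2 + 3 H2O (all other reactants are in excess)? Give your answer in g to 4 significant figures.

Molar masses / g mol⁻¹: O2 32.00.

n(CO2) = 582.3 mol
n(O2) = (3/2) × 582.3 = 873.5 mol
mass = 873.5 × 32.00 = 27950 g

27950 g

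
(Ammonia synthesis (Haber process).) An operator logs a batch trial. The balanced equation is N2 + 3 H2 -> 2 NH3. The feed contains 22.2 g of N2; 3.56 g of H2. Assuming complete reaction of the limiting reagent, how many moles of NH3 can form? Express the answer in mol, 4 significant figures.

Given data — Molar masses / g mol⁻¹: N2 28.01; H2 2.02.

n(N2) = 22.20 / 28.01 = 0.7926 mol
n(H2) = 3.560 / 2.02 = 1.762 mol
n/ν for N2 = 0.7926/1 = 0.7926
n/ν for H2 = 1.762/3 = 0.5873
Smallest n/ν is H2 → limiting reagent.
n(NH3) = (2/3) × 1.762 = 1.175 mol

1.175 mol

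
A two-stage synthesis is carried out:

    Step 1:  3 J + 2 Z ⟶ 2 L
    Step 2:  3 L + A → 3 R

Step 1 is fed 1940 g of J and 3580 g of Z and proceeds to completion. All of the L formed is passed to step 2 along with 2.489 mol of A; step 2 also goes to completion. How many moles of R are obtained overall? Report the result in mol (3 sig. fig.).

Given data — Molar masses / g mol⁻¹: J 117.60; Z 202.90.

Step 1:
n(J) = 1940 / 117.60 = 16.50 mol
n(Z) = 3580 / 202.90 = 17.64 mol
n/ν → J: 5.500, Z: 8.820; J is limiting.
n(L) produced = (2/3) × 16.50 = 11.00 mol
Step 2:
n(L) available = 11.00 mol
n(A) = 2.489 mol
n/ν → L: 3.667, A: 2.489; A is limiting.
n(R) = (3/1) × 2.489 = 7.467 mol

7.47 mol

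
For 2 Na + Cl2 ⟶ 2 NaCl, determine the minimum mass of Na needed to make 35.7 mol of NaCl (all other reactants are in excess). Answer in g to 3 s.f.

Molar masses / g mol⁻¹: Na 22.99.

n(NaCl) = 35.70 mol
n(Na) = (2/2) × 35.70 = 35.70 mol
mass = 35.70 × 22.99 = 820.7 g

821 g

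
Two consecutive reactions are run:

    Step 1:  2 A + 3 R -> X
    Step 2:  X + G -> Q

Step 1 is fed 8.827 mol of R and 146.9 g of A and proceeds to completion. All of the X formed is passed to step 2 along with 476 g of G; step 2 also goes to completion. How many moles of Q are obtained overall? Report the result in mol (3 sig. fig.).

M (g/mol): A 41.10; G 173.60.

1.79 mol

Step 1:
n(R) = 8.827 mol
n(A) = 146.9 / 41.10 = 3.574 mol
n/ν for R = 8.827/3 = 2.942
n/ν for A = 3.574/2 = 1.787
Smallest n/ν is A → limiting reagent.
n(X) produced = (1/2) × 3.574 = 1.787 mol
Step 2:
n(X) available = 1.787 mol
n(G) = 476.0 / 173.60 = 2.742 mol
n/ν for X = 1.787/1 = 1.787
n/ν for G = 2.742/1 = 2.742
Smallest n/ν is X → limiting reagent.
n(Q) = (1/1) × 1.787 = 1.787 mol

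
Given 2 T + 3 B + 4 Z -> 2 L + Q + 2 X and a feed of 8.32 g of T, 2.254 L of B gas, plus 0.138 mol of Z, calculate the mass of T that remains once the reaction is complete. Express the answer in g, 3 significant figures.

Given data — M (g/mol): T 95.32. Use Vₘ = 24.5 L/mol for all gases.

n(T) = 8.320 / 95.32 = 0.08728 mol
n(B) = 2.254 / 24.5 = 0.09200 mol
n(Z) = 0.1380 mol
n/ν for T = 0.08728/2 = 0.04364
n/ν for B = 0.09200/3 = 0.03067
n/ν for Z = 0.1380/4 = 0.03450
Smallest n/ν is B → limiting reagent.
T consumed = (2/3) × 0.09200 = 0.06133 mol
T remaining = 0.08728 − 0.06133 = 0.02595 mol
mass = 0.02595 × 95.32 = 2.474 g

2.47 g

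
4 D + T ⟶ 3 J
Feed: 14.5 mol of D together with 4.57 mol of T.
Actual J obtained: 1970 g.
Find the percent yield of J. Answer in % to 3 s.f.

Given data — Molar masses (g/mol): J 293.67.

61.7 %

n(D) = 14.50 mol
n(T) = 4.570 mol
n/ν → D: 3.625, T: 4.570; D is limiting.
theoretical n(J) = (3/4) × 14.50 = 10.88 mol → 3195 g
% yield = 1970 / 3195 × 100 = 61.66 %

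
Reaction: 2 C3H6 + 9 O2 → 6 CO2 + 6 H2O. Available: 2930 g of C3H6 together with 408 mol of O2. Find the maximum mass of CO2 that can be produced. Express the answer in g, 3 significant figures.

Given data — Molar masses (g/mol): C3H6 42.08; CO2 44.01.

n(C3H6) = 2930 / 42.08 = 69.63 mol
n(O2) = 408.0 mol
n/ν for C3H6 = 69.63/2 = 34.82
n/ν for O2 = 408.0/9 = 45.33
Smallest n/ν is C3H6 → limiting reagent.
n(CO2) = (6/2) × 69.63 = 208.9 mol
mass = 208.9 × 44.01 = 9194 g

9190 g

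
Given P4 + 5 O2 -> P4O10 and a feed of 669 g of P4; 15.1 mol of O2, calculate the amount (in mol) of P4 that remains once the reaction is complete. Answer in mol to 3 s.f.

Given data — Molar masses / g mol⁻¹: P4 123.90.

2.38 mol

n(P4) = 669.0 / 123.90 = 5.400 mol
n(O2) = 15.10 mol
n/ν → P4: 5.400, O2: 3.020; O2 is limiting.
P4 consumed = (1/5) × 15.10 = 3.020 mol
P4 remaining = 5.400 − 3.020 = 2.380 mol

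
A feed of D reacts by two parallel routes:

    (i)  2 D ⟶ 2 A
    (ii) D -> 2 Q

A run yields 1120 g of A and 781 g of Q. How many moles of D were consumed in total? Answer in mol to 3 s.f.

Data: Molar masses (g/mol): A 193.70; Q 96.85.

9.81 mol

n(A) = 1120 / 193.70 = 5.782 mol
n(Q) = 781 / 96.85 = 8.064 mol
n(D) via (i) = (2/2)×5.782 = 5.782 mol
n(D) via (ii) = (1/2)×8.064 = 4.032 mol
total n(D) = 5.782 + 4.032 = 9.814 mol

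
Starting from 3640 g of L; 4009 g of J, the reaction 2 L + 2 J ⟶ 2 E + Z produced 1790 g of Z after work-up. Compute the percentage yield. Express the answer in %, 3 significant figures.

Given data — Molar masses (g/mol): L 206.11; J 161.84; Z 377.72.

53.7 %

n(L) = 3640 / 206.11 = 17.66 mol
n(J) = 4009 / 161.84 = 24.77 mol
n/ν for L = 17.66/2 = 8.830
n/ν for J = 24.77/2 = 12.39
Smallest n/ν is L → limiting reagent.
theoretical n(Z) = (1/2) × 17.66 = 8.830 mol → 3335 g
% yield = 1790 / 3335 × 100 = 53.67 %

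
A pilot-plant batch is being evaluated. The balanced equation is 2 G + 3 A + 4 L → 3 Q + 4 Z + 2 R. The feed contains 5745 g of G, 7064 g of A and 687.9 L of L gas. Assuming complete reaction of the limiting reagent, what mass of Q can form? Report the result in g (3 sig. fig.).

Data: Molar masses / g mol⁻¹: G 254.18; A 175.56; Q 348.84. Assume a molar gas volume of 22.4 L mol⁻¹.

8030 g

n(G) = 5745 / 254.18 = 22.60 mol
n(A) = 7064 / 175.56 = 40.24 mol
n(L) = 687.9 / 22.4 = 30.71 mol
n/ν → G: 11.30, A: 13.41, L: 7.678; L is limiting.
n(Q) = (3/4) × 30.71 = 23.03 mol
mass = 23.03 × 348.84 = 8034 g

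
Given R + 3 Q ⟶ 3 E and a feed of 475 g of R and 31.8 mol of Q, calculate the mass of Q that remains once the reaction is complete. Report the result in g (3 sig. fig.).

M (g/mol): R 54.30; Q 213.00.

n(R) = 475.0 / 54.30 = 8.748 mol
n(Q) = 31.80 mol
n/ν for R = 8.748/1 = 8.748
n/ν for Q = 31.80/3 = 10.60
Smallest n/ν is R → limiting reagent.
Q consumed = (3/1) × 8.748 = 26.24 mol
Q remaining = 31.80 − 26.24 = 5.560 mol
mass = 5.560 × 213.00 = 1184 g

1180 g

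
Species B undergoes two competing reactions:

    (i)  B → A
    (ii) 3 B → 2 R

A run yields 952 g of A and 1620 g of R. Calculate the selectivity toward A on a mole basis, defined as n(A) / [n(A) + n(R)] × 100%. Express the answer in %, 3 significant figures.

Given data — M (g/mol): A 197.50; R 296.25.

46.9 %

n(A) = 952 / 197.50 = 4.820 mol
n(R) = 1620 / 296.25 = 5.468 mol
selectivity = 4.820/(4.820+5.468) × 100 = 46.85 %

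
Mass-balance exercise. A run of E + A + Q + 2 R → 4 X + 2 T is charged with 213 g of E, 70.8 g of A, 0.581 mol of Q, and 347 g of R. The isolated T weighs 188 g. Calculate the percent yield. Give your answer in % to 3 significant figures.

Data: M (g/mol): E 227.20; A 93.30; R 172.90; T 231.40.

69.9 %

n(E) = 213.0 / 227.20 = 0.9375 mol
n(A) = 70.80 / 93.30 = 0.7588 mol
n(Q) = 0.5810 mol
n(R) = 347.0 / 172.90 = 2.007 mol
n/ν → E: 0.9375, A: 0.7588, Q: 0.5810, R: 1.004; Q is limiting.
theoretical n(T) = (2/1) × 0.5810 = 1.162 mol → 268.9 g
% yield = 188 / 268.9 × 100 = 69.91 %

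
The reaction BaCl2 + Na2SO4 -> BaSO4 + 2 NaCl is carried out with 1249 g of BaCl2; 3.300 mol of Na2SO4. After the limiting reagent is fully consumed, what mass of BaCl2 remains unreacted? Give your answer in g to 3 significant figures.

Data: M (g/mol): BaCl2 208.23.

n(BaCl2) = 1249 / 208.23 = 5.998 mol
n(Na2SO4) = 3.300 mol
n/ν → BaCl2: 5.998, Na2SO4: 3.300; Na2SO4 is limiting.
BaCl2 consumed = (1/1) × 3.300 = 3.300 mol
BaCl2 remaining = 5.998 − 3.300 = 2.698 mol
mass = 2.698 × 208.23 = 561.8 g

562 g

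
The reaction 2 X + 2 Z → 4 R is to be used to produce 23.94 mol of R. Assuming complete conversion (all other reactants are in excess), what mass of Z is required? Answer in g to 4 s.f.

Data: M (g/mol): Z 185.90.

n(R) = 23.94 mol
n(Z) = (2/4) × 23.94 = 11.97 mol
mass = 11.97 × 185.90 = 2225 g

2225 g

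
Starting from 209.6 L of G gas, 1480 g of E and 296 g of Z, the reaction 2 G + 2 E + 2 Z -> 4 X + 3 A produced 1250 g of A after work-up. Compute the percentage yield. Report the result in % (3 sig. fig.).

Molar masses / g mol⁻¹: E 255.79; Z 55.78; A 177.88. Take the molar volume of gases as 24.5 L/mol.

n(G) = 209.6 / 24.5 = 8.555 mol
n(E) = 1480 / 255.79 = 5.786 mol
n(Z) = 296.0 / 55.78 = 5.307 mol
n/ν for G = 8.555/2 = 4.278
n/ν for E = 5.786/2 = 2.893
n/ν for Z = 5.307/2 = 2.654
Smallest n/ν is Z → limiting reagent.
theoretical n(A) = (3/2) × 5.307 = 7.961 mol → 1416 g
% yield = 1250 / 1416 × 100 = 88.28 %

88.3 %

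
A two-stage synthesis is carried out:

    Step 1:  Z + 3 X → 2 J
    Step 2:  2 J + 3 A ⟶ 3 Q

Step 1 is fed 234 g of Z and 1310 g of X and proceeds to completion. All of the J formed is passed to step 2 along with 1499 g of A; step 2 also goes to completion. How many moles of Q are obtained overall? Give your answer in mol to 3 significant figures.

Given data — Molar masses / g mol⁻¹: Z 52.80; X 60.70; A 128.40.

11.7 mol

Step 1:
n(Z) = 234.0 / 52.80 = 4.432 mol
n(X) = 1310 / 60.70 = 21.58 mol
n/ν for Z = 4.432/1 = 4.432
n/ν for X = 21.58/3 = 7.193
Smallest n/ν is Z → limiting reagent.
n(J) produced = (2/1) × 4.432 = 8.864 mol
Step 2:
n(J) available = 8.864 mol
n(A) = 1499 / 128.40 = 11.67 mol
n/ν for J = 8.864/2 = 4.432
n/ν for A = 11.67/3 = 3.890
Smallest n/ν is A → limiting reagent.
n(Q) = (3/3) × 11.67 = 11.67 mol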